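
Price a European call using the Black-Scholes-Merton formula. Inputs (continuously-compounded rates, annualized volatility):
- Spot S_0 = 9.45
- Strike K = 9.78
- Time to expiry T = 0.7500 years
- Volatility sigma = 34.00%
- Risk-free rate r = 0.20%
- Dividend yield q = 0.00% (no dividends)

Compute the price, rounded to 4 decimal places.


Answer: Price = 0.9738

Derivation:
d1 = (ln(S/K) + (r - q + 0.5*sigma^2) * T) / (sigma * sqrt(T)) = 0.03574565
d2 = d1 - sigma * sqrt(T) = -0.25870299
exp(-rT) = 0.99850112; exp(-qT) = 1.00000000
C = S_0 * exp(-qT) * N(d1) - K * exp(-rT) * N(d2)
N(d1) = 0.51425741; N(d2) = 0.39793221
C = 9.4500 * 1.00000000 * 0.51425741 - 9.7800 * 0.99850112 * 0.39793221 = 0.9738


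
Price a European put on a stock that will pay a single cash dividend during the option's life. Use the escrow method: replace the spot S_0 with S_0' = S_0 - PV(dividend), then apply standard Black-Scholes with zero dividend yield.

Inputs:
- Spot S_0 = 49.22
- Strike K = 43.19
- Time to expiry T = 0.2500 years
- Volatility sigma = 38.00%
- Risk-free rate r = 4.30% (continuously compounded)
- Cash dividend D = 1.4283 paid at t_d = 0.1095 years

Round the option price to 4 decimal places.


PV(D) = D * exp(-r * t_d) = 1.4283 * 0.99530257 = 1.42159066
S_0' = S_0 - PV(D) = 49.2200 - 1.42159066 = 47.79840934
d1 = (ln(S_0'/K) + (r + sigma^2/2)*T) / (sigma*sqrt(T)) = 0.68517566
d2 = d1 - sigma*sqrt(T) = 0.49517566
exp(-rT) = 0.98930757
N(-d1) = 0.24661654; N(-d2) = 0.31023807
P = K * exp(-rT) * N(-d2) - S_0' * N(-d1) = 43.1900 * 0.98930757 * 0.31023807 - 47.79840934 * 0.24661654 = 1.4680

Answer: Price = 1.4680


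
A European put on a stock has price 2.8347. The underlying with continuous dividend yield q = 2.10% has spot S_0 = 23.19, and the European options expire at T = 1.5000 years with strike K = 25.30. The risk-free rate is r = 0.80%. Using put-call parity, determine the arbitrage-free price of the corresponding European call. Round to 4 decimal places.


Answer: Call price = 0.3074

Derivation:
Put-call parity: C - P = S_0 * exp(-qT) - K * exp(-rT).
S_0 * exp(-qT) = 23.1900 * 0.96899096 = 22.47090028
K * exp(-rT) = 25.3000 * 0.98807171 = 24.99821434
C = P + S*exp(-qT) - K*exp(-rT)
C = 2.8347 + 22.47090028 - 24.99821434 = 0.3074


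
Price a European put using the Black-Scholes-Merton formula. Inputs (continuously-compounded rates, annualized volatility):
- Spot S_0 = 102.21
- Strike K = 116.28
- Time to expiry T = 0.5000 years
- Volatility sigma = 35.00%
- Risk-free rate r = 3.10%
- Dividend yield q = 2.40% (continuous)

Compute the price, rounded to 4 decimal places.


d1 = (ln(S/K) + (r - q + 0.5*sigma^2) * T) / (sigma * sqrt(T)) = -0.38323796
d2 = d1 - sigma * sqrt(T) = -0.63072533
exp(-rT) = 0.98461951; exp(-qT) = 0.98807171
P = K * exp(-rT) * N(-d2) - S_0 * exp(-qT) * N(-d1)
N(-d1) = 0.64922833; N(-d2) = 0.73588993
P = 116.2800 * 0.98461951 * 0.73588993 - 102.2100 * 0.98807171 * 0.64922833 = 18.6871

Answer: Price = 18.6871


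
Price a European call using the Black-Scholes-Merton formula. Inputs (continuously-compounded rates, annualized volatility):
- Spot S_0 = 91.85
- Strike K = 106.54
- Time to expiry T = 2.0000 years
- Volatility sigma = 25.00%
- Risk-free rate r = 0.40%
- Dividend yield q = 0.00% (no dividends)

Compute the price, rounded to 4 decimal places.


d1 = (ln(S/K) + (r - q + 0.5*sigma^2) * T) / (sigma * sqrt(T)) = -0.22023177
d2 = d1 - sigma * sqrt(T) = -0.57378516
exp(-rT) = 0.99203191; exp(-qT) = 1.00000000
C = S_0 * exp(-qT) * N(d1) - K * exp(-rT) * N(d2)
N(d1) = 0.41284533; N(d2) = 0.28305660
C = 91.8500 * 1.00000000 * 0.41284533 - 106.5400 * 0.99203191 * 0.28305660 = 8.0033

Answer: Price = 8.0033


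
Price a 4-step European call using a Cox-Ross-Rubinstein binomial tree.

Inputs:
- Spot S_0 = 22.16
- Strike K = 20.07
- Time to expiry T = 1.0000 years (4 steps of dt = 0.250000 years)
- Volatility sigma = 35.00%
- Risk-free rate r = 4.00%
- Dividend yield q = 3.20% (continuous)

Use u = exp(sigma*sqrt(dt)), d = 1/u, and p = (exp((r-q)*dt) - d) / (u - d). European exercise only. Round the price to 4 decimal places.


Answer: Price = V(0,0) = 4.1398

Derivation:
dt = T/N = 0.250000
u = exp(sigma*sqrt(dt)) = 1.191246; d = 1/u = 0.839457
p = (exp((r-q)*dt) - d) / (u - d) = 0.462052
Discount per step: exp(-r*dt) = 0.990050
Stock lattice S(k, i) with i counting down-moves:
  k=0: S(0,0) = 22.1600
  k=1: S(1,0) = 26.3980; S(1,1) = 18.6024
  k=2: S(2,0) = 31.4465; S(2,1) = 22.1600; S(2,2) = 15.6159
  k=3: S(3,0) = 37.4606; S(3,1) = 26.3980; S(3,2) = 18.6024; S(3,3) = 13.1089
  k=4: S(4,0) = 44.6248; S(4,1) = 31.4465; S(4,2) = 22.1600; S(4,3) = 15.6159; S(4,4) = 11.0043
Terminal payoffs V(N, i) = max(S_T - K, 0):
  V(4,0) = 24.554760; V(4,1) = 11.376537; V(4,2) = 2.090000; V(4,3) = 0.000000; V(4,4) = 0.000000
Backward induction: V(k, i) = exp(-r*dt) * [p * V(k+1, i) + (1-p) * V(k+1, i+1)].
  V(3,0) = exp(-r*dt) * [p*24.554760 + (1-p)*11.376537] = 17.291779
  V(3,1) = exp(-r*dt) * [p*11.376537 + (1-p)*2.090000] = 6.317374
  V(3,2) = exp(-r*dt) * [p*2.090000 + (1-p)*0.000000] = 0.956080
  V(3,3) = exp(-r*dt) * [p*0.000000 + (1-p)*0.000000] = 0.000000
  V(2,0) = exp(-r*dt) * [p*17.291779 + (1-p)*6.317374] = 11.274809
  V(2,1) = exp(-r*dt) * [p*6.317374 + (1-p)*0.956080] = 3.399117
  V(2,2) = exp(-r*dt) * [p*0.956080 + (1-p)*0.000000] = 0.437363
  V(1,0) = exp(-r*dt) * [p*11.274809 + (1-p)*3.399117] = 6.968067
  V(1,1) = exp(-r*dt) * [p*3.399117 + (1-p)*0.437363] = 1.787880
  V(0,0) = exp(-r*dt) * [p*6.968067 + (1-p)*1.787880] = 4.139791


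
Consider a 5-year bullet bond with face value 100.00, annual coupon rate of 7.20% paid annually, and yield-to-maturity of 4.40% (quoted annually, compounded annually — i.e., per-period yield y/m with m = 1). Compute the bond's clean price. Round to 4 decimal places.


Coupon per period c = face * coupon_rate / m = 7.200000
Periods per year m = 1; per-period yield y/m = 0.044000
Number of cashflows N = 5
Cashflows (t years, CF_t, discount factor 1/(1+y/m)^(m*t), PV):
  t = 1.0000: CF_t = 7.200000, DF = 0.957854, PV = 6.896552
  t = 2.0000: CF_t = 7.200000, DF = 0.917485, PV = 6.605892
  t = 3.0000: CF_t = 7.200000, DF = 0.878817, PV = 6.327483
  t = 4.0000: CF_t = 7.200000, DF = 0.841779, PV = 6.060808
  t = 5.0000: CF_t = 107.200000, DF = 0.806302, PV = 86.435529
Price P = sum_t PV_t = 112.326264

Answer: Price = 112.3263


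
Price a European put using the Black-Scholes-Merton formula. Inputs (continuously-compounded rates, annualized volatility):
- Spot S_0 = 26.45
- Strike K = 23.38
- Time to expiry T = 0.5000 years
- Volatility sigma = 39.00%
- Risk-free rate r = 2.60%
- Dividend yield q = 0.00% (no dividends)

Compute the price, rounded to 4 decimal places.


Answer: Price = 1.3527

Derivation:
d1 = (ln(S/K) + (r - q + 0.5*sigma^2) * T) / (sigma * sqrt(T)) = 0.63240803
d2 = d1 - sigma * sqrt(T) = 0.35663638
exp(-rT) = 0.98708414; exp(-qT) = 1.00000000
P = K * exp(-rT) * N(-d2) - S_0 * exp(-qT) * N(-d1)
N(-d1) = 0.26356014; N(-d2) = 0.36068202
P = 23.3800 * 0.98708414 * 0.36068202 - 26.4500 * 1.00000000 * 0.26356014 = 1.3527


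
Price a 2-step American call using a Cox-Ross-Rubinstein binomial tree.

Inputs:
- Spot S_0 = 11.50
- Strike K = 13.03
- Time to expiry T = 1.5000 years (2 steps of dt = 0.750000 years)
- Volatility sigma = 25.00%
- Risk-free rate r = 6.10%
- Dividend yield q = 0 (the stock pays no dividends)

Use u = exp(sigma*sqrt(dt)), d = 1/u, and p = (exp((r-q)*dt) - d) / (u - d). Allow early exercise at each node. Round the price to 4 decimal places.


dt = T/N = 0.750000
u = exp(sigma*sqrt(dt)) = 1.241731; d = 1/u = 0.805327
p = (exp((r-q)*dt) - d) / (u - d) = 0.553353
Discount per step: exp(-r*dt) = 0.955281
Stock lattice S(k, i) with i counting down-moves:
  k=0: S(0,0) = 11.5000
  k=1: S(1,0) = 14.2799; S(1,1) = 9.2613
  k=2: S(2,0) = 17.7318; S(2,1) = 11.5000; S(2,2) = 7.4584
Terminal payoffs V(N, i) = max(S_T - K, 0):
  V(2,0) = 4.701802; V(2,1) = 0.000000; V(2,2) = 0.000000
Backward induction: V(k, i) = exp(-r*dt) * [p * V(k+1, i) + (1-p) * V(k+1, i+1)]; then take max(V_cont, immediate exercise) for American.
  V(1,0) = exp(-r*dt) * [p*4.701802 + (1-p)*0.000000] = 2.485408; exercise = 1.249906; V(1,0) = max -> 2.485408
  V(1,1) = exp(-r*dt) * [p*0.000000 + (1-p)*0.000000] = 0.000000; exercise = 0.000000; V(1,1) = max -> 0.000000
  V(0,0) = exp(-r*dt) * [p*2.485408 + (1-p)*0.000000] = 1.313805; exercise = 0.000000; V(0,0) = max -> 1.313805

Answer: Price = V(0,0) = 1.3138


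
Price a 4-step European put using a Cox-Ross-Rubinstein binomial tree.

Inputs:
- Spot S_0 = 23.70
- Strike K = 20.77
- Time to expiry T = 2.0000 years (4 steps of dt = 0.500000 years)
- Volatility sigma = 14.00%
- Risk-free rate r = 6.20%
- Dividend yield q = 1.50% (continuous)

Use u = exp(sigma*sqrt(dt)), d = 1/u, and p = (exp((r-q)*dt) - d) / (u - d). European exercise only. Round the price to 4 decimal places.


dt = T/N = 0.500000
u = exp(sigma*sqrt(dt)) = 1.104061; d = 1/u = 0.905747
p = (exp((r-q)*dt) - d) / (u - d) = 0.595174
Discount per step: exp(-r*dt) = 0.969476
Stock lattice S(k, i) with i counting down-moves:
  k=0: S(0,0) = 23.7000
  k=1: S(1,0) = 26.1662; S(1,1) = 21.4662
  k=2: S(2,0) = 28.8891; S(2,1) = 23.7000; S(2,2) = 19.4430
  k=3: S(3,0) = 31.8953; S(3,1) = 26.1662; S(3,2) = 21.4662; S(3,3) = 17.6104
  k=4: S(4,0) = 35.2144; S(4,1) = 28.8891; S(4,2) = 23.7000; S(4,3) = 19.4430; S(4,4) = 15.9506
Terminal payoffs V(N, i) = max(K - S_T, 0):
  V(4,0) = 0.000000; V(4,1) = 0.000000; V(4,2) = 0.000000; V(4,3) = 1.327038; V(4,4) = 4.819419
Backward induction: V(k, i) = exp(-r*dt) * [p * V(k+1, i) + (1-p) * V(k+1, i+1)].
  V(3,0) = exp(-r*dt) * [p*0.000000 + (1-p)*0.000000] = 0.000000
  V(3,1) = exp(-r*dt) * [p*0.000000 + (1-p)*0.000000] = 0.000000
  V(3,2) = exp(-r*dt) * [p*0.000000 + (1-p)*1.327038] = 0.520821
  V(3,3) = exp(-r*dt) * [p*1.327038 + (1-p)*4.819419] = 2.657182
  V(2,0) = exp(-r*dt) * [p*0.000000 + (1-p)*0.000000] = 0.000000
  V(2,1) = exp(-r*dt) * [p*0.000000 + (1-p)*0.520821] = 0.204406
  V(2,2) = exp(-r*dt) * [p*0.520821 + (1-p)*2.657182] = 1.343378
  V(1,0) = exp(-r*dt) * [p*0.000000 + (1-p)*0.204406] = 0.080223
  V(1,1) = exp(-r*dt) * [p*0.204406 + (1-p)*1.343378] = 0.645178
  V(0,0) = exp(-r*dt) * [p*0.080223 + (1-p)*0.645178] = 0.299501

Answer: Price = V(0,0) = 0.2995


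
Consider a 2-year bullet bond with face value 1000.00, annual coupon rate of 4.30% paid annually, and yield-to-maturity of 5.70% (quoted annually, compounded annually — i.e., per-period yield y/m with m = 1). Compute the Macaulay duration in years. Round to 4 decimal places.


Answer: Macaulay duration = 1.9582 years

Derivation:
Coupon per period c = face * coupon_rate / m = 43.000000
Periods per year m = 1; per-period yield y/m = 0.057000
Number of cashflows N = 2
Cashflows (t years, CF_t, discount factor 1/(1+y/m)^(m*t), PV):
  t = 1.0000: CF_t = 43.000000, DF = 0.946074, PV = 40.681173
  t = 2.0000: CF_t = 1043.000000, DF = 0.895056, PV = 933.543015
Price P = sum_t PV_t = 974.224188
Macaulay numerator sum_t t * PV_t:
  t * PV_t at t = 1.0000: 40.681173
  t * PV_t at t = 2.0000: 1867.086030
Macaulay duration D = (sum_t t * PV_t) / P = 1907.767203 / 974.224188 = 1.958242


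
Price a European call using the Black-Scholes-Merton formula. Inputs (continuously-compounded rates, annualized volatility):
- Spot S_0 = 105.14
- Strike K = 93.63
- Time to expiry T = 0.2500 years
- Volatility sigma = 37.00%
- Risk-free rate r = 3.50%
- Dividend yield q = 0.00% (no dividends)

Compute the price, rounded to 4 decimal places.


Answer: Price = 15.0472

Derivation:
d1 = (ln(S/K) + (r - q + 0.5*sigma^2) * T) / (sigma * sqrt(T)) = 0.76651054
d2 = d1 - sigma * sqrt(T) = 0.58151054
exp(-rT) = 0.99128817; exp(-qT) = 1.00000000
C = S_0 * exp(-qT) * N(d1) - K * exp(-rT) * N(d2)
N(d1) = 0.77831371; N(d2) = 0.71955179
C = 105.1400 * 1.00000000 * 0.77831371 - 93.6300 * 0.99128817 * 0.71955179 = 15.0472


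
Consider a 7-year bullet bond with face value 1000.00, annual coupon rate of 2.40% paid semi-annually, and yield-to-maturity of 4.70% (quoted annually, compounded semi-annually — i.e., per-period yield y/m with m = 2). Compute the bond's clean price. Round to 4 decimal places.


Answer: Price = 864.1470

Derivation:
Coupon per period c = face * coupon_rate / m = 12.000000
Periods per year m = 2; per-period yield y/m = 0.023500
Number of cashflows N = 14
Cashflows (t years, CF_t, discount factor 1/(1+y/m)^(m*t), PV):
  t = 0.5000: CF_t = 12.000000, DF = 0.977040, PV = 11.724475
  t = 1.0000: CF_t = 12.000000, DF = 0.954606, PV = 11.455276
  t = 1.5000: CF_t = 12.000000, DF = 0.932688, PV = 11.192258
  t = 2.0000: CF_t = 12.000000, DF = 0.911273, PV = 10.935279
  t = 2.5000: CF_t = 12.000000, DF = 0.890350, PV = 10.684200
  t = 3.0000: CF_t = 12.000000, DF = 0.869907, PV = 10.438886
  t = 3.5000: CF_t = 12.000000, DF = 0.849934, PV = 10.199205
  t = 4.0000: CF_t = 12.000000, DF = 0.830419, PV = 9.965027
  t = 4.5000: CF_t = 12.000000, DF = 0.811352, PV = 9.736225
  t = 5.0000: CF_t = 12.000000, DF = 0.792723, PV = 9.512678
  t = 5.5000: CF_t = 12.000000, DF = 0.774522, PV = 9.294262
  t = 6.0000: CF_t = 12.000000, DF = 0.756739, PV = 9.080862
  t = 6.5000: CF_t = 12.000000, DF = 0.739363, PV = 8.872362
  t = 7.0000: CF_t = 1012.000000, DF = 0.722387, PV = 731.056015
Price P = sum_t PV_t = 864.147009


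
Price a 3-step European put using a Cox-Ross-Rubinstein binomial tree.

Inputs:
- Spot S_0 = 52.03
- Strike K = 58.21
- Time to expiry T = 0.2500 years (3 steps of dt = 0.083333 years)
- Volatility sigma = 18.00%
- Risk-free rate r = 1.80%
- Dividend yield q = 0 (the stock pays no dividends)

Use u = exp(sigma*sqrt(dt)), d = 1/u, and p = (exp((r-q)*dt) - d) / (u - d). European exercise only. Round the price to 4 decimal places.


Answer: Price = V(0,0) = 6.2446

Derivation:
dt = T/N = 0.083333
u = exp(sigma*sqrt(dt)) = 1.053335; d = 1/u = 0.949365
p = (exp((r-q)*dt) - d) / (u - d) = 0.501451
Discount per step: exp(-r*dt) = 0.998501
Stock lattice S(k, i) with i counting down-moves:
  k=0: S(0,0) = 52.0300
  k=1: S(1,0) = 54.8050; S(1,1) = 49.3955
  k=2: S(2,0) = 57.7281; S(2,1) = 52.0300; S(2,2) = 46.8944
  k=3: S(3,0) = 60.8070; S(3,1) = 54.8050; S(3,2) = 49.3955; S(3,3) = 44.5199
Terminal payoffs V(N, i) = max(K - S_T, 0):
  V(3,0) = 0.000000; V(3,1) = 3.404969; V(3,2) = 8.814519; V(3,3) = 13.690117
Backward induction: V(k, i) = exp(-r*dt) * [p * V(k+1, i) + (1-p) * V(k+1, i+1)].
  V(2,0) = exp(-r*dt) * [p*0.000000 + (1-p)*3.404969] = 1.695001
  V(2,1) = exp(-r*dt) * [p*3.404969 + (1-p)*8.814519] = 6.092750
  V(2,2) = exp(-r*dt) * [p*8.814519 + (1-p)*13.690117] = 11.228390
  V(1,0) = exp(-r*dt) * [p*1.695001 + (1-p)*6.092750] = 3.881669
  V(1,1) = exp(-r*dt) * [p*6.092750 + (1-p)*11.228390] = 8.640150
  V(0,0) = exp(-r*dt) * [p*3.881669 + (1-p)*8.640150] = 6.244633


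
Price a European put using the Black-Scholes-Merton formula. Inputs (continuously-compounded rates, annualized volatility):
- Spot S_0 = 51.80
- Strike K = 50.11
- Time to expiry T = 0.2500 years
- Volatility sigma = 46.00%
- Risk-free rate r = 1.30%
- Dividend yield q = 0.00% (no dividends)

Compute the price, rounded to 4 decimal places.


Answer: Price = 3.7894

Derivation:
d1 = (ln(S/K) + (r - q + 0.5*sigma^2) * T) / (sigma * sqrt(T)) = 0.27334591
d2 = d1 - sigma * sqrt(T) = 0.04334591
exp(-rT) = 0.99675528; exp(-qT) = 1.00000000
P = K * exp(-rT) * N(-d2) - S_0 * exp(-qT) * N(-d1)
N(-d1) = 0.39229366; N(-d2) = 0.48271290
P = 50.1100 * 0.99675528 * 0.48271290 - 51.8000 * 1.00000000 * 0.39229366 = 3.7894


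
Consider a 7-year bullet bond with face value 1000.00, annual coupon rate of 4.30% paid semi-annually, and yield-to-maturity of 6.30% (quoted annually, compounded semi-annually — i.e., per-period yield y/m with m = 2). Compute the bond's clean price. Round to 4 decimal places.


Answer: Price = 888.1856

Derivation:
Coupon per period c = face * coupon_rate / m = 21.500000
Periods per year m = 2; per-period yield y/m = 0.031500
Number of cashflows N = 14
Cashflows (t years, CF_t, discount factor 1/(1+y/m)^(m*t), PV):
  t = 0.5000: CF_t = 21.500000, DF = 0.969462, PV = 20.843432
  t = 1.0000: CF_t = 21.500000, DF = 0.939856, PV = 20.206914
  t = 1.5000: CF_t = 21.500000, DF = 0.911155, PV = 19.589834
  t = 2.0000: CF_t = 21.500000, DF = 0.883330, PV = 18.991599
  t = 2.5000: CF_t = 21.500000, DF = 0.856355, PV = 18.411633
  t = 3.0000: CF_t = 21.500000, DF = 0.830204, PV = 17.849377
  t = 3.5000: CF_t = 21.500000, DF = 0.804851, PV = 17.304292
  t = 4.0000: CF_t = 21.500000, DF = 0.780272, PV = 16.775853
  t = 4.5000: CF_t = 21.500000, DF = 0.756444, PV = 16.263551
  t = 5.0000: CF_t = 21.500000, DF = 0.733344, PV = 15.766894
  t = 5.5000: CF_t = 21.500000, DF = 0.710949, PV = 15.285403
  t = 6.0000: CF_t = 21.500000, DF = 0.689238, PV = 14.818617
  t = 6.5000: CF_t = 21.500000, DF = 0.668190, PV = 14.366085
  t = 7.0000: CF_t = 1021.500000, DF = 0.647785, PV = 661.712165
Price P = sum_t PV_t = 888.185648


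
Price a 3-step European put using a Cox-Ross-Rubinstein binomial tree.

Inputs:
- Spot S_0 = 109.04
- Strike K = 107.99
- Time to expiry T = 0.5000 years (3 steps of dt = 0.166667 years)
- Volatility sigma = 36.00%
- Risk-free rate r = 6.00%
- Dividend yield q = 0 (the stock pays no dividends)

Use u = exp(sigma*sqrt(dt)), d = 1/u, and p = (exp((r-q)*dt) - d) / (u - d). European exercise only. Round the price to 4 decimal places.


Answer: Price = V(0,0) = 9.7286

Derivation:
dt = T/N = 0.166667
u = exp(sigma*sqrt(dt)) = 1.158319; d = 1/u = 0.863320
p = (exp((r-q)*dt) - d) / (u - d) = 0.497392
Discount per step: exp(-r*dt) = 0.990050
Stock lattice S(k, i) with i counting down-moves:
  k=0: S(0,0) = 109.0400
  k=1: S(1,0) = 126.3030; S(1,1) = 94.1365
  k=2: S(2,0) = 146.2992; S(2,1) = 109.0400; S(2,2) = 81.2699
  k=3: S(3,0) = 169.4610; S(3,1) = 126.3030; S(3,2) = 94.1365; S(3,3) = 70.1620
Terminal payoffs V(N, i) = max(K - S_T, 0):
  V(3,0) = 0.000000; V(3,1) = 0.000000; V(3,2) = 13.853543; V(3,3) = 37.828015
Backward induction: V(k, i) = exp(-r*dt) * [p * V(k+1, i) + (1-p) * V(k+1, i+1)].
  V(2,0) = exp(-r*dt) * [p*0.000000 + (1-p)*0.000000] = 0.000000
  V(2,1) = exp(-r*dt) * [p*0.000000 + (1-p)*13.853543] = 6.893616
  V(2,2) = exp(-r*dt) * [p*13.853543 + (1-p)*37.828015] = 25.645557
  V(1,0) = exp(-r*dt) * [p*0.000000 + (1-p)*6.893616] = 3.430310
  V(1,1) = exp(-r*dt) * [p*6.893616 + (1-p)*25.645557] = 16.156116
  V(0,0) = exp(-r*dt) * [p*3.430310 + (1-p)*16.156116] = 9.728624


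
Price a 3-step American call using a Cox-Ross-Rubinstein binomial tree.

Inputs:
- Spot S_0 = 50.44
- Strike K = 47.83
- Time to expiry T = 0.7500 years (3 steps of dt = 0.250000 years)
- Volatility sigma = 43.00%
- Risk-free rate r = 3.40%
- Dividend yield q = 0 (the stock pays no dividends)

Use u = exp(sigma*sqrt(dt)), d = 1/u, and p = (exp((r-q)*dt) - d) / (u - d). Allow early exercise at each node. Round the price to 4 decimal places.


dt = T/N = 0.250000
u = exp(sigma*sqrt(dt)) = 1.239862; d = 1/u = 0.806541
p = (exp((r-q)*dt) - d) / (u - d) = 0.466156
Discount per step: exp(-r*dt) = 0.991536
Stock lattice S(k, i) with i counting down-moves:
  k=0: S(0,0) = 50.4400
  k=1: S(1,0) = 62.5386; S(1,1) = 40.6820
  k=2: S(2,0) = 77.5393; S(2,1) = 50.4400; S(2,2) = 32.8117
  k=3: S(3,0) = 96.1380; S(3,1) = 62.5386; S(3,2) = 40.6820; S(3,3) = 26.4640
Terminal payoffs V(N, i) = max(S_T - K, 0):
  V(3,0) = 48.307986; V(3,1) = 14.708634; V(3,2) = 0.000000; V(3,3) = 0.000000
Backward induction: V(k, i) = exp(-r*dt) * [p * V(k+1, i) + (1-p) * V(k+1, i+1)]; then take max(V_cont, immediate exercise) for American.
  V(2,0) = exp(-r*dt) * [p*48.307986 + (1-p)*14.708634] = 30.114102; exercise = 29.709269; V(2,0) = max -> 30.114102
  V(2,1) = exp(-r*dt) * [p*14.708634 + (1-p)*0.000000] = 6.798480; exercise = 2.610000; V(2,1) = max -> 6.798480
  V(2,2) = exp(-r*dt) * [p*0.000000 + (1-p)*0.000000] = 0.000000; exercise = 0.000000; V(2,2) = max -> 0.000000
  V(1,0) = exp(-r*dt) * [p*30.114102 + (1-p)*6.798480] = 17.517654; exercise = 14.708634; V(1,0) = max -> 17.517654
  V(1,1) = exp(-r*dt) * [p*6.798480 + (1-p)*0.000000] = 3.142326; exercise = 0.000000; V(1,1) = max -> 3.142326
  V(0,0) = exp(-r*dt) * [p*17.517654 + (1-p)*3.142326] = 9.760152; exercise = 2.610000; V(0,0) = max -> 9.760152

Answer: Price = V(0,0) = 9.7602


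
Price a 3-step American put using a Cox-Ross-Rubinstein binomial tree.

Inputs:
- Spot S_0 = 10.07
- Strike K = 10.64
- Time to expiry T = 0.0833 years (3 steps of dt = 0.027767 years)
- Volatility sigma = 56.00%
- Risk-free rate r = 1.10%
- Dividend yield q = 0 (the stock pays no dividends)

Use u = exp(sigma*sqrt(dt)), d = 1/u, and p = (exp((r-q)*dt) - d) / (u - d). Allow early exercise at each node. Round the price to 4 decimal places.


dt = T/N = 0.027767
u = exp(sigma*sqrt(dt)) = 1.097807; d = 1/u = 0.910907
p = (exp((r-q)*dt) - d) / (u - d) = 0.478323
Discount per step: exp(-r*dt) = 0.999695
Stock lattice S(k, i) with i counting down-moves:
  k=0: S(0,0) = 10.0700
  k=1: S(1,0) = 11.0549; S(1,1) = 9.1728
  k=2: S(2,0) = 12.1362; S(2,1) = 10.0700; S(2,2) = 8.3556
  k=3: S(3,0) = 13.3232; S(3,1) = 11.0549; S(3,2) = 9.1728; S(3,3) = 7.6112
Terminal payoffs V(N, i) = max(K - S_T, 0):
  V(3,0) = 0.000000; V(3,1) = 0.000000; V(3,2) = 1.467168; V(3,3) = 3.028831
Backward induction: V(k, i) = exp(-r*dt) * [p * V(k+1, i) + (1-p) * V(k+1, i+1)]; then take max(V_cont, immediate exercise) for American.
  V(2,0) = exp(-r*dt) * [p*0.000000 + (1-p)*0.000000] = 0.000000; exercise = 0.000000; V(2,0) = max -> 0.000000
  V(2,1) = exp(-r*dt) * [p*0.000000 + (1-p)*1.467168] = 0.765155; exercise = 0.570000; V(2,1) = max -> 0.765155
  V(2,2) = exp(-r*dt) * [p*1.467168 + (1-p)*3.028831] = 2.281156; exercise = 2.284405; V(2,2) = max -> 2.284405
  V(1,0) = exp(-r*dt) * [p*0.000000 + (1-p)*0.765155] = 0.399042; exercise = 0.000000; V(1,0) = max -> 0.399042
  V(1,1) = exp(-r*dt) * [p*0.765155 + (1-p)*2.284405] = 1.557237; exercise = 1.467168; V(1,1) = max -> 1.557237
  V(0,0) = exp(-r*dt) * [p*0.399042 + (1-p)*1.557237] = 1.002940; exercise = 0.570000; V(0,0) = max -> 1.002940

Answer: Price = V(0,0) = 1.0029


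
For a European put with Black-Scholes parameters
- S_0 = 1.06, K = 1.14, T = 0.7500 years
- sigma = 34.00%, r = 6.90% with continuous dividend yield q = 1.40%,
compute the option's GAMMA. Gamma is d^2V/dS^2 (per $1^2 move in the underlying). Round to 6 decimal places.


d1 = 0.0402129411; d2 = -0.2542356962
phi(d1) = 0.3986198499; exp(-qT) = 0.9895549326; exp(-rT) = 0.9495662287
Gamma = exp(-qT) * phi(d1) / (S * sigma * sqrt(T)) = 0.9895549326 * 0.3986198499 / (1.0600 * 0.3400 * 0.8660254038) = 1.263815

Answer: Gamma = 1.263815


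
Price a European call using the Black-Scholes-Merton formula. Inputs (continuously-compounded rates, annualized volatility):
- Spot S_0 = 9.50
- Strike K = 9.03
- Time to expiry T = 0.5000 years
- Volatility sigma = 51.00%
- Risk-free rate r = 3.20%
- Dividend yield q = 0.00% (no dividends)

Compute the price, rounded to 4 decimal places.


Answer: Price = 1.6444

Derivation:
d1 = (ln(S/K) + (r - q + 0.5*sigma^2) * T) / (sigma * sqrt(T)) = 0.36537852
d2 = d1 - sigma * sqrt(T) = 0.00475406
exp(-rT) = 0.98412732; exp(-qT) = 1.00000000
C = S_0 * exp(-qT) * N(d1) - K * exp(-rT) * N(d2)
N(d1) = 0.64258556; N(d2) = 0.50189659
C = 9.5000 * 1.00000000 * 0.64258556 - 9.0300 * 0.98412732 * 0.50189659 = 1.6444


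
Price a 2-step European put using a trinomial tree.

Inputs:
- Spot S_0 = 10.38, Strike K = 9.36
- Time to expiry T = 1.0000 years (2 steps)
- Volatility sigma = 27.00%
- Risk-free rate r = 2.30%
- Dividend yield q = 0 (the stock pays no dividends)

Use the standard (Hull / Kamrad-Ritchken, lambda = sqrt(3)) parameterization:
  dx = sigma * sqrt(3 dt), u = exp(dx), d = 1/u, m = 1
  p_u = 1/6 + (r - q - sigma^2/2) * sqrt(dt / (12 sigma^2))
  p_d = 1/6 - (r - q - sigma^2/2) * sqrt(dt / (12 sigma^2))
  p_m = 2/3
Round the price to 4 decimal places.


dt = T/N = 0.500000; dx = sigma*sqrt(3*dt) = 0.330681
u = exp(dx) = 1.391916; d = 1/u = 0.718434
p_u = 0.156498, p_m = 0.666667, p_d = 0.176835
Discount per step: exp(-r*dt) = 0.988566
Stock lattice S(k, j) with j the centered position index:
  k=0: S(0,+0) = 10.3800
  k=1: S(1,-1) = 7.4573; S(1,+0) = 10.3800; S(1,+1) = 14.4481
  k=2: S(2,-2) = 5.3576; S(2,-1) = 7.4573; S(2,+0) = 10.3800; S(2,+1) = 14.4481; S(2,+2) = 20.1105
Terminal payoffs V(N, j) = max(K - S_T, 0):
  V(2,-2) = 4.002386; V(2,-1) = 1.902653; V(2,+0) = 0.000000; V(2,+1) = 0.000000; V(2,+2) = 0.000000
Backward induction: V(k, j) = exp(-r*dt) * [p_u * V(k+1, j+1) + p_m * V(k+1, j) + p_d * V(k+1, j-1)]
  V(1,-1) = exp(-r*dt) * [p_u*0.000000 + p_m*1.902653 + p_d*4.002386] = 1.953601
  V(1,+0) = exp(-r*dt) * [p_u*0.000000 + p_m*0.000000 + p_d*1.902653] = 0.332609
  V(1,+1) = exp(-r*dt) * [p_u*0.000000 + p_m*0.000000 + p_d*0.000000] = 0.000000
  V(0,+0) = exp(-r*dt) * [p_u*0.000000 + p_m*0.332609 + p_d*1.953601] = 0.560719

Answer: Price = V(0,0) = 0.5607


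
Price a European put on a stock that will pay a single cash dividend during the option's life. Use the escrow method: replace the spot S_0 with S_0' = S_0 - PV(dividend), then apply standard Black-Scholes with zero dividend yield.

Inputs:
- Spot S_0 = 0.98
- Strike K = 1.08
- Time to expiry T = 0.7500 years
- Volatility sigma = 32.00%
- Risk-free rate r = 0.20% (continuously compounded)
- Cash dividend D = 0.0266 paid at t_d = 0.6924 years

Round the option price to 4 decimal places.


PV(D) = D * exp(-r * t_d) = 0.0266 * 0.99861616 = 0.02656319
S_0' = S_0 - PV(D) = 0.9800 - 0.02656319 = 0.95343681
d1 = (ln(S_0'/K) + (r + sigma^2/2)*T) / (sigma*sqrt(T)) = -0.30579057
d2 = d1 - sigma*sqrt(T) = -0.58291870
exp(-rT) = 0.99850112
N(-d1) = 0.62011795; N(-d2) = 0.72002598
P = K * exp(-rT) * N(-d2) - S_0' * N(-d1) = 1.0800 * 0.99850112 * 0.72002598 - 0.95343681 * 0.62011795 = 0.1852

Answer: Price = 0.1852


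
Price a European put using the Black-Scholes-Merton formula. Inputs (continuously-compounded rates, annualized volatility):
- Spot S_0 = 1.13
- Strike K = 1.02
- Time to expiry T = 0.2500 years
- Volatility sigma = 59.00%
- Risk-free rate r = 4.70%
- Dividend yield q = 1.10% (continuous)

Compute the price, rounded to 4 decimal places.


Answer: Price = 0.0745

Derivation:
d1 = (ln(S/K) + (r - q + 0.5*sigma^2) * T) / (sigma * sqrt(T)) = 0.52517798
d2 = d1 - sigma * sqrt(T) = 0.23017798
exp(-rT) = 0.98831876; exp(-qT) = 0.99725378
P = K * exp(-rT) * N(-d2) - S_0 * exp(-qT) * N(-d1)
N(-d1) = 0.29972973; N(-d2) = 0.40897673
P = 1.0200 * 0.98831876 * 0.40897673 - 1.1300 * 0.99725378 * 0.29972973 = 0.0745


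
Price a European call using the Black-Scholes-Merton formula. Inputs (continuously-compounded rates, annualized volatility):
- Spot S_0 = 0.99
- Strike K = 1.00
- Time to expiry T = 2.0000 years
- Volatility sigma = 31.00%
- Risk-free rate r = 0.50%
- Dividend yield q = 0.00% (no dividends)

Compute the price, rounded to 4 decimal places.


d1 = (ln(S/K) + (r - q + 0.5*sigma^2) * T) / (sigma * sqrt(T)) = 0.21908829
d2 = d1 - sigma * sqrt(T) = -0.21931792
exp(-rT) = 0.99004983; exp(-qT) = 1.00000000
C = S_0 * exp(-qT) * N(d1) - K * exp(-rT) * N(d2)
N(d1) = 0.58670936; N(d2) = 0.41320120
C = 0.9900 * 1.00000000 * 0.58670936 - 1.0000 * 0.99004983 * 0.41320120 = 0.1718

Answer: Price = 0.1718


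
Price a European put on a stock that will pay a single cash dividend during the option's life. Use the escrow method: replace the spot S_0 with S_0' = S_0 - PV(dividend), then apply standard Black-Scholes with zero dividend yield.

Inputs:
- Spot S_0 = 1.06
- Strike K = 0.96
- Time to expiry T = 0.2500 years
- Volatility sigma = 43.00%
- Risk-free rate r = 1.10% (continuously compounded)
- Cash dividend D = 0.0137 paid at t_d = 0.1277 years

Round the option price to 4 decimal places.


Answer: Price = 0.0485

Derivation:
PV(D) = D * exp(-r * t_d) = 0.0137 * 0.99859629 = 0.01368077
S_0' = S_0 - PV(D) = 1.0600 - 0.01368077 = 1.04631923
d1 = (ln(S_0'/K) + (r + sigma^2/2)*T) / (sigma*sqrt(T)) = 0.52075817
d2 = d1 - sigma*sqrt(T) = 0.30575817
exp(-rT) = 0.99725378
N(-d1) = 0.30126762; N(-d2) = 0.37989439
P = K * exp(-rT) * N(-d2) - S_0' * N(-d1) = 0.9600 * 0.99725378 * 0.37989439 - 1.04631923 * 0.30126762 = 0.0485


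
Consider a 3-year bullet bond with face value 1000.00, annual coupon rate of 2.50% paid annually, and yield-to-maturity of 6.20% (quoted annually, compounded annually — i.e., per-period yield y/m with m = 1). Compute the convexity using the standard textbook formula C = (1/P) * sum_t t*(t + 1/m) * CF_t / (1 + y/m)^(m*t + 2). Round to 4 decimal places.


Coupon per period c = face * coupon_rate / m = 25.000000
Periods per year m = 1; per-period yield y/m = 0.062000
Number of cashflows N = 3
Cashflows (t years, CF_t, discount factor 1/(1+y/m)^(m*t), PV):
  t = 1.0000: CF_t = 25.000000, DF = 0.941620, PV = 23.540490
  t = 2.0000: CF_t = 25.000000, DF = 0.886647, PV = 22.166186
  t = 3.0000: CF_t = 1025.000000, DF = 0.834885, PV = 855.756714
Price P = sum_t PV_t = 901.463390
Convexity numerator sum_t t*(t + 1/m) * CF_t / (1+y/m)^(m*t + 2):
  t = 1.0000: term = 41.744230
  t = 2.0000: term = 117.921554
  t = 3.0000: term = 9105.054039
Convexity = (1/P) * sum = 9264.719823 / 901.463390 = 10.277422

Answer: Convexity = 10.2774


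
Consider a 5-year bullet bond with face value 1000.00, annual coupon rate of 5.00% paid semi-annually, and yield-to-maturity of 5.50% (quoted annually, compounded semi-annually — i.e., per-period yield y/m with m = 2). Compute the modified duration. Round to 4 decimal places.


Answer: Modified duration = 4.3587

Derivation:
Coupon per period c = face * coupon_rate / m = 25.000000
Periods per year m = 2; per-period yield y/m = 0.027500
Number of cashflows N = 10
Cashflows (t years, CF_t, discount factor 1/(1+y/m)^(m*t), PV):
  t = 0.5000: CF_t = 25.000000, DF = 0.973236, PV = 24.330900
  t = 1.0000: CF_t = 25.000000, DF = 0.947188, PV = 23.679708
  t = 1.5000: CF_t = 25.000000, DF = 0.921838, PV = 23.045945
  t = 2.0000: CF_t = 25.000000, DF = 0.897166, PV = 22.429143
  t = 2.5000: CF_t = 25.000000, DF = 0.873154, PV = 21.828850
  t = 3.0000: CF_t = 25.000000, DF = 0.849785, PV = 21.244623
  t = 3.5000: CF_t = 25.000000, DF = 0.827041, PV = 20.676032
  t = 4.0000: CF_t = 25.000000, DF = 0.804906, PV = 20.122659
  t = 4.5000: CF_t = 25.000000, DF = 0.783364, PV = 19.584096
  t = 5.0000: CF_t = 1025.000000, DF = 0.762398, PV = 781.457853
Price P = sum_t PV_t = 978.399810
First compute Macaulay numerator sum_t t * PV_t:
  t * PV_t at t = 0.5000: 12.165450
  t * PV_t at t = 1.0000: 23.679708
  t * PV_t at t = 1.5000: 34.568917
  t * PV_t at t = 2.0000: 44.858287
  t * PV_t at t = 2.5000: 54.572125
  t * PV_t at t = 3.0000: 63.733869
  t * PV_t at t = 3.5000: 72.366112
  t * PV_t at t = 4.0000: 80.490635
  t * PV_t at t = 4.5000: 88.128433
  t * PV_t at t = 5.0000: 3907.289266
Macaulay duration D = 4381.852802 / 978.399810 = 4.478591
Modified duration = D / (1 + y/m) = 4.478591 / (1 + 0.027500) = 4.358726


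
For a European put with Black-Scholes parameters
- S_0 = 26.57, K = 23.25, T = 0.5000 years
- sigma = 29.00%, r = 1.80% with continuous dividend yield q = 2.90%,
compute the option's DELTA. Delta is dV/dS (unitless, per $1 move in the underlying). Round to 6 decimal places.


Answer: Delta = -0.230363

Derivation:
d1 = 0.7266259896; d2 = 0.5215650230
phi(d1) = 0.3063793627; exp(-qT) = 0.9856046187; exp(-rT) = 0.9910403788
N(-d1) = 0.2337275514
Delta = -exp(-qT) * N(-d1) = -0.9856046187 * 0.2337275514 = -0.230363


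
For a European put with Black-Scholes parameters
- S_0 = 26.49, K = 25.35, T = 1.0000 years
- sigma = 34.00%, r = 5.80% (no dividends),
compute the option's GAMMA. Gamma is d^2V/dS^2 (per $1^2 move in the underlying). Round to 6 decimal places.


Answer: Gamma = 0.039663

Derivation:
d1 = 0.4699663919; d2 = 0.1299663919
phi(d1) = 0.3572309677; exp(-qT) = 1.0000000000; exp(-rT) = 0.9436499474
Gamma = exp(-qT) * phi(d1) / (S * sigma * sqrt(T)) = 1.0000000000 * 0.3572309677 / (26.4900 * 0.3400 * 1.0000000000) = 0.039663


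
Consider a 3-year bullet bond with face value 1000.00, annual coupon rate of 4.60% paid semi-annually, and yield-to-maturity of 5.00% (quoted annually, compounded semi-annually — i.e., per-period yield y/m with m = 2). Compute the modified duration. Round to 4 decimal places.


Coupon per period c = face * coupon_rate / m = 23.000000
Periods per year m = 2; per-period yield y/m = 0.025000
Number of cashflows N = 6
Cashflows (t years, CF_t, discount factor 1/(1+y/m)^(m*t), PV):
  t = 0.5000: CF_t = 23.000000, DF = 0.975610, PV = 22.439024
  t = 1.0000: CF_t = 23.000000, DF = 0.951814, PV = 21.891731
  t = 1.5000: CF_t = 23.000000, DF = 0.928599, PV = 21.357786
  t = 2.0000: CF_t = 23.000000, DF = 0.905951, PV = 20.836865
  t = 2.5000: CF_t = 23.000000, DF = 0.883854, PV = 20.328649
  t = 3.0000: CF_t = 1023.000000, DF = 0.862297, PV = 882.129694
Price P = sum_t PV_t = 988.983749
First compute Macaulay numerator sum_t t * PV_t:
  t * PV_t at t = 0.5000: 11.219512
  t * PV_t at t = 1.0000: 21.891731
  t * PV_t at t = 1.5000: 32.036680
  t * PV_t at t = 2.0000: 41.673730
  t * PV_t at t = 2.5000: 50.821622
  t * PV_t at t = 3.0000: 2646.389082
Macaulay duration D = 2804.032356 / 988.983749 = 2.835266
Modified duration = D / (1 + y/m) = 2.835266 / (1 + 0.025000) = 2.766114

Answer: Modified duration = 2.7661


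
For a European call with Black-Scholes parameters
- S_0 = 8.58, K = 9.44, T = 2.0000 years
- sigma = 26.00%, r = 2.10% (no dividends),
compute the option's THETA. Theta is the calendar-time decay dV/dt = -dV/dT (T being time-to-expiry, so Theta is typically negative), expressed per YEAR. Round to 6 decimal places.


d1 = 0.0382869313; d2 = -0.3294085949
phi(d1) = 0.3986499850; exp(-qT) = 1.0000000000; exp(-rT) = 0.9588697806
Theta = -S*exp(-qT)*phi(d1)*sigma/(2*sqrt(T)) - r*K*exp(-rT)*N(d2) + q*S*exp(-qT)*N(d1)
N(d1) = 0.5152705448; N(d2) = 0.3709234361; sqrt(T) = 1.4142135624
Term 1 = -8.5800 * 1.0000000000 * 0.3986499850 * 0.2600 / (2 * 1.4142135624) = -0.3144179953
Term 2 = -0.0210 * 9.4400 * 0.9588697806 * 0.3709234361 = -0.0705074804
Term 3 = 0 (no dividend yield, q = 0)
Theta = -0.3144179953 + (-0.0705074804) + (0.0000000000) = -0.384925

Answer: Theta = -0.384925


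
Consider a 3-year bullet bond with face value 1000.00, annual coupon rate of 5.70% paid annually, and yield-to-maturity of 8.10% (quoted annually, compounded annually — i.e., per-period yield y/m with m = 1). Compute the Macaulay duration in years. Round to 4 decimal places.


Answer: Macaulay duration = 2.8356 years

Derivation:
Coupon per period c = face * coupon_rate / m = 57.000000
Periods per year m = 1; per-period yield y/m = 0.081000
Number of cashflows N = 3
Cashflows (t years, CF_t, discount factor 1/(1+y/m)^(m*t), PV):
  t = 1.0000: CF_t = 57.000000, DF = 0.925069, PV = 52.728955
  t = 2.0000: CF_t = 57.000000, DF = 0.855753, PV = 48.777941
  t = 3.0000: CF_t = 1057.000000, DF = 0.791631, PV = 836.754209
Price P = sum_t PV_t = 938.261105
Macaulay numerator sum_t t * PV_t:
  t * PV_t at t = 1.0000: 52.728955
  t * PV_t at t = 2.0000: 97.555883
  t * PV_t at t = 3.0000: 2510.262626
Macaulay duration D = (sum_t t * PV_t) / P = 2660.547464 / 938.261105 = 2.835615


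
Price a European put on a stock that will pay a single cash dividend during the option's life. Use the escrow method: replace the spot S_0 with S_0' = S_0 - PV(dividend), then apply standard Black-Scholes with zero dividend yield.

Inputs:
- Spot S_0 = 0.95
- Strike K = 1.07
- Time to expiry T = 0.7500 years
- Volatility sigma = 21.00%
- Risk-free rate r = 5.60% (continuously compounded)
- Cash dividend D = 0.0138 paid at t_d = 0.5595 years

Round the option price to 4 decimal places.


Answer: Price = 0.1245

Derivation:
PV(D) = D * exp(-r * t_d) = 0.0138 * 0.96915376 = 0.01337432
S_0' = S_0 - PV(D) = 0.9500 - 0.01337432 = 0.93662568
d1 = (ln(S_0'/K) + (r + sigma^2/2)*T) / (sigma*sqrt(T)) = -0.41015356
d2 = d1 - sigma*sqrt(T) = -0.59201890
exp(-rT) = 0.95886978
N(-d1) = 0.65915335; N(-d2) = 0.72308103
P = K * exp(-rT) * N(-d2) - S_0' * N(-d1) = 1.0700 * 0.95886978 * 0.72308103 - 0.93662568 * 0.65915335 = 0.1245


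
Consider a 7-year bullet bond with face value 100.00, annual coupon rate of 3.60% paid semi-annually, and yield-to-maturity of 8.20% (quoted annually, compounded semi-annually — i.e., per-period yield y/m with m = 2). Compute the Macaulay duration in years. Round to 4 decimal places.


Coupon per period c = face * coupon_rate / m = 1.800000
Periods per year m = 2; per-period yield y/m = 0.041000
Number of cashflows N = 14
Cashflows (t years, CF_t, discount factor 1/(1+y/m)^(m*t), PV):
  t = 0.5000: CF_t = 1.800000, DF = 0.960615, PV = 1.729107
  t = 1.0000: CF_t = 1.800000, DF = 0.922781, PV = 1.661005
  t = 1.5000: CF_t = 1.800000, DF = 0.886437, PV = 1.595586
  t = 2.0000: CF_t = 1.800000, DF = 0.851524, PV = 1.532744
  t = 2.5000: CF_t = 1.800000, DF = 0.817987, PV = 1.472376
  t = 3.0000: CF_t = 1.800000, DF = 0.785770, PV = 1.414387
  t = 3.5000: CF_t = 1.800000, DF = 0.754823, PV = 1.358681
  t = 4.0000: CF_t = 1.800000, DF = 0.725094, PV = 1.305169
  t = 4.5000: CF_t = 1.800000, DF = 0.696536, PV = 1.253764
  t = 5.0000: CF_t = 1.800000, DF = 0.669103, PV = 1.204385
  t = 5.5000: CF_t = 1.800000, DF = 0.642750, PV = 1.156950
  t = 6.0000: CF_t = 1.800000, DF = 0.617435, PV = 1.111383
  t = 6.5000: CF_t = 1.800000, DF = 0.593117, PV = 1.067611
  t = 7.0000: CF_t = 101.800000, DF = 0.569757, PV = 58.001278
Price P = sum_t PV_t = 75.864426
Macaulay numerator sum_t t * PV_t:
  t * PV_t at t = 0.5000: 0.864553
  t * PV_t at t = 1.0000: 1.661005
  t * PV_t at t = 1.5000: 2.393380
  t * PV_t at t = 2.0000: 3.065488
  t * PV_t at t = 2.5000: 3.680941
  t * PV_t at t = 3.0000: 4.243160
  t * PV_t at t = 3.5000: 4.755382
  t * PV_t at t = 4.0000: 5.220675
  t * PV_t at t = 4.5000: 5.641940
  t * PV_t at t = 5.0000: 6.021923
  t * PV_t at t = 5.5000: 6.363223
  t * PV_t at t = 6.0000: 6.668298
  t * PV_t at t = 6.5000: 6.939471
  t * PV_t at t = 7.0000: 406.008948
Macaulay duration D = (sum_t t * PV_t) / P = 463.528388 / 75.864426 = 6.109957

Answer: Macaulay duration = 6.1100 years


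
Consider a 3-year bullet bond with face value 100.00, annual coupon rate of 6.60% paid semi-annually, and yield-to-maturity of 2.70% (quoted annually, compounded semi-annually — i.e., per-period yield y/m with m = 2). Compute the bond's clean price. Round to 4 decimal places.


Answer: Price = 111.1665

Derivation:
Coupon per period c = face * coupon_rate / m = 3.300000
Periods per year m = 2; per-period yield y/m = 0.013500
Number of cashflows N = 6
Cashflows (t years, CF_t, discount factor 1/(1+y/m)^(m*t), PV):
  t = 0.5000: CF_t = 3.300000, DF = 0.986680, PV = 3.256043
  t = 1.0000: CF_t = 3.300000, DF = 0.973537, PV = 3.212672
  t = 1.5000: CF_t = 3.300000, DF = 0.960569, PV = 3.169879
  t = 2.0000: CF_t = 3.300000, DF = 0.947774, PV = 3.127656
  t = 2.5000: CF_t = 3.300000, DF = 0.935150, PV = 3.085995
  t = 3.0000: CF_t = 103.300000, DF = 0.922694, PV = 95.314243
Price P = sum_t PV_t = 111.166488


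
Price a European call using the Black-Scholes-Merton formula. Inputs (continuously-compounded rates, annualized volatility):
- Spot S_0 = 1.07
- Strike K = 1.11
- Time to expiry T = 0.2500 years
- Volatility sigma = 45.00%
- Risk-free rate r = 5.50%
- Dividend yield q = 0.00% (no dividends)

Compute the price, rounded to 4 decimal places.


d1 = (ln(S/K) + (r - q + 0.5*sigma^2) * T) / (sigma * sqrt(T)) = 0.01049393
d2 = d1 - sigma * sqrt(T) = -0.21450607
exp(-rT) = 0.98634410; exp(-qT) = 1.00000000
C = S_0 * exp(-qT) * N(d1) - K * exp(-rT) * N(d2)
N(d1) = 0.50418639; N(d2) = 0.41507622
C = 1.0700 * 1.00000000 * 0.50418639 - 1.1100 * 0.98634410 * 0.41507622 = 0.0850

Answer: Price = 0.0850


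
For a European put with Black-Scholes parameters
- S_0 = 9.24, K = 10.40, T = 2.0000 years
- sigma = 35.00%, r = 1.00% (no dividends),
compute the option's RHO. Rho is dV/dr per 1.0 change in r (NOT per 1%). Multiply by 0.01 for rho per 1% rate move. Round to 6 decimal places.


Answer: Rho = -13.705008

Derivation:
d1 = 0.0489642748; d2 = -0.4460104721
phi(d1) = 0.3984643348; exp(-qT) = 1.0000000000; exp(-rT) = 0.9801986733
N(-d2) = 0.6722051593
Rho = -K*T*exp(-rT)*N(-d2) = -10.4000 * 2.0000 * 0.9801986733 * 0.6722051593 = -13.705008
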